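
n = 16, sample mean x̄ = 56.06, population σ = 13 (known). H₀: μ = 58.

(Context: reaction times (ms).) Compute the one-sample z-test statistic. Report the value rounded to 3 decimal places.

SE = σ/√n = 13/√16 = 3.2500
z = (x̄−μ₀)/SE = (56.06−58)/3.2500 = -0.5969

test statistic = -0.597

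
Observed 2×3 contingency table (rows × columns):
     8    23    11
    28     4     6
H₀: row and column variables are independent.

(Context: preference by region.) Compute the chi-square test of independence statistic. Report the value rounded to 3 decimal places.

Row totals [42, 38], col totals [36, 27, 17], n=80
χ² = (8−18.90)²/18.90 + (23−14.18)²/14.18 + (11−8.93)²/8.93 + (28−17.10)²/17.10 + (4−12.82)²/12.82 + (6−8.07)²/8.07 = 25.8166
df = 2

test statistic = 25.817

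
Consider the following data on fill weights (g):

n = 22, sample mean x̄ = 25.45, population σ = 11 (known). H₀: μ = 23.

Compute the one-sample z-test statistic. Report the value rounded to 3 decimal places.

SE = σ/√n = 11/√22 = 2.3452
z = (x̄−μ₀)/SE = (25.45−23)/2.3452 = 1.0447

test statistic = 1.045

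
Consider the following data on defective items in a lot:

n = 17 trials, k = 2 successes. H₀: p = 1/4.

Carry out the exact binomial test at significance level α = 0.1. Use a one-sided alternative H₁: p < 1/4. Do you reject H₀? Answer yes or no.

reject H₀: no

Exact binomial: n=17, k=2, p₀=1/4=0.2500
P(X≤2) from Σ C(n,i)·p₀^i·(1−p₀)^(n−i)
p-value (one-sided, H₁ less) = 0.16370
At α=0.1: p ≥ α → fail to reject H₀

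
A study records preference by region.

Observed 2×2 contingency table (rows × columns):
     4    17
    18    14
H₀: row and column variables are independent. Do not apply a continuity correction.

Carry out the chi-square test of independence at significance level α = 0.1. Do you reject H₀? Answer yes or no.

Row totals [21, 32], col totals [22, 31], n=53
χ² = (4−8.72)²/8.72 + (17−12.28)²/12.28 + (18−13.28)²/13.28 + (14−18.72)²/18.72 = 7.2277
df = 1
p-value (upper-tail) = 0.00718
At α=0.1: p < α → reject H₀

reject H₀: yes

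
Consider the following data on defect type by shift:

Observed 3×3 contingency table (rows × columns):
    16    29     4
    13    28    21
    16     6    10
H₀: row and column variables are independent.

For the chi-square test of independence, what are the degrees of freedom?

degrees of freedom = 4

df = (r−1)(c−1) = (3−1)·(3−1) = 4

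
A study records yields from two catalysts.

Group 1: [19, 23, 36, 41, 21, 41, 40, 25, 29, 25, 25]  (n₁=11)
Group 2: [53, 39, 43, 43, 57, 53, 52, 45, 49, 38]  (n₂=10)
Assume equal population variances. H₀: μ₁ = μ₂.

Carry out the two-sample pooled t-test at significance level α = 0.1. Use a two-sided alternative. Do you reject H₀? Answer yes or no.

x̄₁=29.545, s₁=8.383, n₁=11
x̄₂=47.200, s₂=6.512, n₂=10
s_p² = [10·8.383² + 9·6.512²]/19 = 57.0699
SE = √(s_p²·(1/11+1/10)) = 3.3008
t = (29.545−47.200)/3.3008 = -5.3486
df = 19
p-value (two-sided) = 0.00004
At α=0.1: p < α → reject H₀

reject H₀: yes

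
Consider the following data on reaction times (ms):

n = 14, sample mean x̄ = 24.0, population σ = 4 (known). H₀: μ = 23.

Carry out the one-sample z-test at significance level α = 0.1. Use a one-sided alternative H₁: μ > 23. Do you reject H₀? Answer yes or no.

SE = σ/√n = 4/√14 = 1.0690
z = (x̄−μ₀)/SE = (24.0−23)/1.0690 = 0.9354
p-value (one-sided, H₁ greater) = 0.17479
At α=0.1: p ≥ α → fail to reject H₀

reject H₀: no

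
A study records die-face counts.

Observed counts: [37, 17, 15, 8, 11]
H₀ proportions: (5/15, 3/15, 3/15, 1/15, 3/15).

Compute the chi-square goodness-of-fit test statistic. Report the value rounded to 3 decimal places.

n = 88; E_i = n·p_i = [29.33, 17.60, 17.60, 5.87, 17.60]
χ² = (37−29.33)²/29.33 + (17−17.60)²/17.60 + (15−17.60)²/17.60 + (8−5.87)²/5.87 + (11−17.60)²/17.60 = 5.6591
df = 4

test statistic = 5.659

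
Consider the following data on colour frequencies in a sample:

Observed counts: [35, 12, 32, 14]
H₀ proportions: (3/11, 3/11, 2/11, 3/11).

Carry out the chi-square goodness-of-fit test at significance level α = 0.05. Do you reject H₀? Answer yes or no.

reject H₀: yes

n = 93; E_i = n·p_i = [25.36, 25.36, 16.91, 25.36]
χ² = (35−25.36)²/25.36 + (12−25.36)²/25.36 + (32−16.91)²/16.91 + (14−25.36)²/25.36 = 29.2616
df = 3
p-value (upper-tail) = 0.00000
At α=0.05: p < α → reject H₀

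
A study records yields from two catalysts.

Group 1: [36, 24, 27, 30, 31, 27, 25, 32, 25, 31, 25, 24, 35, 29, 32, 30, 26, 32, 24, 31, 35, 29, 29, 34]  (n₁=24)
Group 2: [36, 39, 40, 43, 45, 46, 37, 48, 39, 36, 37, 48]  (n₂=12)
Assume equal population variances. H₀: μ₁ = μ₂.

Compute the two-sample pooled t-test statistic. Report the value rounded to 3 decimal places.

test statistic = -8.286

x̄₁=29.292, s₁=3.759, n₁=24
x̄₂=41.167, s₂=4.609, n₂=12
s_p² = [23·3.759² + 11·4.609²]/34 = 16.4301
SE = √(s_p²·(1/24+1/12)) = 1.4331
t = (29.292−41.167)/1.4331 = -8.2862
df = 34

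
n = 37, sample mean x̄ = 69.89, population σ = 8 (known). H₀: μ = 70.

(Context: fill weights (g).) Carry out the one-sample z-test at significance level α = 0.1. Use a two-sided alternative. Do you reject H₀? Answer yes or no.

SE = σ/√n = 8/√37 = 1.3152
z = (x̄−μ₀)/SE = (69.89−70)/1.3152 = -0.0836
p-value (two-sided) = 0.93334
At α=0.1: p ≥ α → fail to reject H₀

reject H₀: no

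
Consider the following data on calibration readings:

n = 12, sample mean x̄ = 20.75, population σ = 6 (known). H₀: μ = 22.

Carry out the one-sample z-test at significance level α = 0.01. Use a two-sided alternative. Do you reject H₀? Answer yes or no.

SE = σ/√n = 6/√12 = 1.7321
z = (x̄−μ₀)/SE = (20.75−22)/1.7321 = -0.7217
p-value (two-sided) = 0.47049
At α=0.01: p ≥ α → fail to reject H₀

reject H₀: no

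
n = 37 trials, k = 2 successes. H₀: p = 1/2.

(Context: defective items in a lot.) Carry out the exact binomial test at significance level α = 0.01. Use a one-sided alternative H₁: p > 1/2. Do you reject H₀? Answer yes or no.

reject H₀: no

Exact binomial: n=37, k=2, p₀=1/2=0.5000
P(X≥2) from Σ C(n,i)·p₀^i·(1−p₀)^(n−i)
p-value (one-sided, H₁ greater) = 1.00000
At α=0.01: p ≥ α → fail to reject H₀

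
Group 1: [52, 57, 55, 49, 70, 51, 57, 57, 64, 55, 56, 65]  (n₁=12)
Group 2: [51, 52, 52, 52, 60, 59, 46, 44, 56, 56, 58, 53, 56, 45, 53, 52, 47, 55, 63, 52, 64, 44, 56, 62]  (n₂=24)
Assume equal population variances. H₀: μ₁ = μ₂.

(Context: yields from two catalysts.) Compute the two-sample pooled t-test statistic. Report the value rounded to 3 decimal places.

test statistic = 1.763

x̄₁=57.333, s₁=6.140, n₁=12
x̄₂=53.667, s₂=5.753, n₂=24
s_p² = [11·6.140² + 23·5.753²]/34 = 34.5882
SE = √(s_p²·(1/12+1/24)) = 2.0793
t = (57.333−53.667)/2.0793 = 1.7634
df = 34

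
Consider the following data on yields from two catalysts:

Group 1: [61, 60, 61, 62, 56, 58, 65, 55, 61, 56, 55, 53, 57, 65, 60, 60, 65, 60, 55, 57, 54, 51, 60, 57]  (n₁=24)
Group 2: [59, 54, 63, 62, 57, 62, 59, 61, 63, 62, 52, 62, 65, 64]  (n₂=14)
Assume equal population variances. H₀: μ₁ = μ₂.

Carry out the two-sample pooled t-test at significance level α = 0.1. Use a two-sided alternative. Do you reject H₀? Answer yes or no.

reject H₀: no

x̄₁=58.500, s₁=3.799, n₁=24
x̄₂=60.357, s₂=3.775, n₂=14
s_p² = [23·3.799² + 13·3.775²]/36 = 14.3671
SE = √(s_p²·(1/24+1/14)) = 1.2747
t = (58.500−60.357)/1.2747 = -1.4569
df = 36
p-value (two-sided) = 0.15380
At α=0.1: p ≥ α → fail to reject H₀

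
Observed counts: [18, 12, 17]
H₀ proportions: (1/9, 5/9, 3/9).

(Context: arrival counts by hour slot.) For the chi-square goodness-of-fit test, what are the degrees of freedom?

degrees of freedom = 2

df = k − 1 = 3 − 1 = 2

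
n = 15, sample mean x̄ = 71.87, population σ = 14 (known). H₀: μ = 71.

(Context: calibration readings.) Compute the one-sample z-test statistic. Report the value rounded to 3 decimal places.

test statistic = 0.241

SE = σ/√n = 14/√15 = 3.6148
z = (x̄−μ₀)/SE = (71.87−71)/3.6148 = 0.2407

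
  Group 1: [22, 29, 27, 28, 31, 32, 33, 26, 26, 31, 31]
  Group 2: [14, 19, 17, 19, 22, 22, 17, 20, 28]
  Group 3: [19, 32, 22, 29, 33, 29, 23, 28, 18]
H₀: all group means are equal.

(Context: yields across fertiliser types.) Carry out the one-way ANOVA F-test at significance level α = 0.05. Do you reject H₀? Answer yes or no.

reject H₀: yes

Group means [28.73, 19.78, 25.89], grand mean 25.069
SSB = Σnᵢ(x̄ᵢ−x̄)² = 405.236; SSW = ΣΣ(x−x̄ᵢ)² = 480.626
MSB = 405.236/2 = 202.6179; MSW = 480.626/26 = 18.4856
F = MSB/MSW = 10.9608
df = (2, 26)
p-value (upper-tail) = 0.00035
At α=0.05: p < α → reject H₀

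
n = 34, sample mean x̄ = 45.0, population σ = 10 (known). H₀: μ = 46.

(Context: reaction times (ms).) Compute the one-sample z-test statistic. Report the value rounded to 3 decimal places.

test statistic = -0.583

SE = σ/√n = 10/√34 = 1.7150
z = (x̄−μ₀)/SE = (45.0−46)/1.7150 = -0.5831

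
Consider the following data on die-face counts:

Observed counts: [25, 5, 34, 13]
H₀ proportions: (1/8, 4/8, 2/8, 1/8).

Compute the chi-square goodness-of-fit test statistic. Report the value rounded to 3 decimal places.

test statistic = 66.195

n = 77; E_i = n·p_i = [9.62, 38.50, 19.25, 9.62]
χ² = (25−9.62)²/9.62 + (5−38.50)²/38.50 + (34−19.25)²/19.25 + (13−9.62)²/9.62 = 66.1948
df = 3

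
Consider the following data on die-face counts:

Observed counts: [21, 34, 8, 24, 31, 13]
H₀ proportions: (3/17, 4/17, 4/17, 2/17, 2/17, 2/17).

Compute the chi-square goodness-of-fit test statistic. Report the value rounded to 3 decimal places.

test statistic = 38.351

n = 131; E_i = n·p_i = [23.12, 30.82, 30.82, 15.41, 15.41, 15.41]
χ² = (21−23.12)²/23.12 + (34−30.82)²/30.82 + (8−30.82)²/30.82 + (24−15.41)²/15.41 + (31−15.41)²/15.41 + (13−15.41)²/15.41 = 38.3511
df = 5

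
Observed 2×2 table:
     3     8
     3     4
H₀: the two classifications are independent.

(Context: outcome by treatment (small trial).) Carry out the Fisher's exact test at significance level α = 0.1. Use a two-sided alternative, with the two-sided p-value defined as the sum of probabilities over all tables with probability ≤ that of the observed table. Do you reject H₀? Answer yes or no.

Margins: r₁=11, r₂=7, c₁=6, c₂=12, n=18
p_obs = C(11,3)·C(7,3)/C(18,6); sum pmf over tables with pmf ≤ p_obs
p-value (two-sided) = 0.62670
At α=0.1: p ≥ α → fail to reject H₀

reject H₀: no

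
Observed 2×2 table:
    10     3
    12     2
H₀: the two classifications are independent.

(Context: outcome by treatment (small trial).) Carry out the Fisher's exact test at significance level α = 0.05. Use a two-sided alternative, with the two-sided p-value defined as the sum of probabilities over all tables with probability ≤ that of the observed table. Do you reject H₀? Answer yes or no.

Margins: r₁=13, r₂=14, c₁=22, c₂=5, n=27
p_obs = C(13,10)·C(14,12)/C(27,22); sum pmf over tables with pmf ≤ p_obs
p-value (two-sided) = 0.64831
At α=0.05: p ≥ α → fail to reject H₀

reject H₀: no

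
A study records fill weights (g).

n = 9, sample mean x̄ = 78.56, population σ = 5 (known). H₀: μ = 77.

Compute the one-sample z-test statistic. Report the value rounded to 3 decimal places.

test statistic = 0.936

SE = σ/√n = 5/√9 = 1.6667
z = (x̄−μ₀)/SE = (78.56−77)/1.6667 = 0.9360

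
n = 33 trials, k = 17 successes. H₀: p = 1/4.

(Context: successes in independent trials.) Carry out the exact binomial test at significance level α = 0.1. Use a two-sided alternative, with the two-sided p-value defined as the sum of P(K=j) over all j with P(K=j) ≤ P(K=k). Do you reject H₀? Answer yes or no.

Exact binomial: n=33, k=17, p₀=1/4=0.2500
P(X=j) = C(n,j)·p₀^j·(1−p₀)^(n−j); p = Σ P(X=j) over j with P(X=j) ≤ P(X=17)
p-value (two-sided) = 0.00103
At α=0.1: p < α → reject H₀

reject H₀: yes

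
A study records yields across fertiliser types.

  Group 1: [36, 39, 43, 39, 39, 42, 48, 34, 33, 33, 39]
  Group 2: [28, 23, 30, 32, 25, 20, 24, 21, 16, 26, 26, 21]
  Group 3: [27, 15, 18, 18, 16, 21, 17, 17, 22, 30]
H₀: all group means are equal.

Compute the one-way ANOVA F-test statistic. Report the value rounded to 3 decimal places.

Group means [38.64, 24.33, 20.10], grand mean 27.818
SSB = Σnᵢ(x̄ᵢ−x̄)² = 2028.797; SSW = ΣΣ(x−x̄ᵢ)² = 654.112
MSB = 2028.797/2 = 1014.3985; MSW = 654.112/30 = 21.8037
F = MSB/MSW = 46.5241
df = (2, 30)

test statistic = 46.524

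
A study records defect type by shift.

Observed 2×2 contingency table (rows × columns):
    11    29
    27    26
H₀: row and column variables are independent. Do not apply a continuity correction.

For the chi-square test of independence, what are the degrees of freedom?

degrees of freedom = 1

df = (r−1)(c−1) = (2−1)·(2−1) = 1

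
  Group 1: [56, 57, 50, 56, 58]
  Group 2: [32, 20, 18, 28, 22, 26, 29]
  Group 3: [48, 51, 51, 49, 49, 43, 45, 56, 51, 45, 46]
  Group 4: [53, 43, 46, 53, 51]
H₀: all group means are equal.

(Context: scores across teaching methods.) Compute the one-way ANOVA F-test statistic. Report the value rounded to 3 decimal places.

test statistic = 68.272

Group means [55.40, 25.00, 48.55, 49.20], grand mean 44.000
SSB = Σnᵢ(x̄ᵢ−x̄)² = 3539.273; SSW = ΣΣ(x−x̄ᵢ)² = 414.727
MSB = 3539.273/3 = 1179.7576; MSW = 414.727/24 = 17.2803
F = MSB/MSW = 68.2718
df = (3, 24)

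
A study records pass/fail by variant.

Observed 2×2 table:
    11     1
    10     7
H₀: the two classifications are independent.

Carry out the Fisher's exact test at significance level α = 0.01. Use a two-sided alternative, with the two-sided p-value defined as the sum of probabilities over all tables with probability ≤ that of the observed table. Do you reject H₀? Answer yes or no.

reject H₀: no

Margins: r₁=12, r₂=17, c₁=21, c₂=8, n=29
p_obs = C(12,11)·C(17,10)/C(29,21); sum pmf over tables with pmf ≤ p_obs
p-value (two-sided) = 0.09257
At α=0.01: p ≥ α → fail to reject H₀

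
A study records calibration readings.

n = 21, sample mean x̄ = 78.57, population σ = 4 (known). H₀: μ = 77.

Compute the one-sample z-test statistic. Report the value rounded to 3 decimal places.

test statistic = 1.799

SE = σ/√n = 4/√21 = 0.8729
z = (x̄−μ₀)/SE = (78.57−77)/0.8729 = 1.7987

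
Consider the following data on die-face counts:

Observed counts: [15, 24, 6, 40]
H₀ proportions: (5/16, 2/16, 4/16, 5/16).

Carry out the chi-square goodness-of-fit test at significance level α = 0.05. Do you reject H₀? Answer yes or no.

n = 85; E_i = n·p_i = [26.56, 10.62, 21.25, 26.56]
χ² = (15−26.56)²/26.56 + (24−10.62)²/10.62 + (6−21.25)²/21.25 + (40−26.56)²/26.56 = 39.6118
df = 3
p-value (upper-tail) = 0.00000
At α=0.05: p < α → reject H₀

reject H₀: yes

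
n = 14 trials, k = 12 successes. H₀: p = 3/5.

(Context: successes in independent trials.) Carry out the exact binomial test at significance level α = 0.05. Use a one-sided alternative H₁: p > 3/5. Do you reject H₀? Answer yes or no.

reject H₀: yes

Exact binomial: n=14, k=12, p₀=3/5=0.6000
P(X≥12) from Σ C(n,i)·p₀^i·(1−p₀)^(n−i)
p-value (one-sided, H₁ greater) = 0.03979
At α=0.05: p < α → reject H₀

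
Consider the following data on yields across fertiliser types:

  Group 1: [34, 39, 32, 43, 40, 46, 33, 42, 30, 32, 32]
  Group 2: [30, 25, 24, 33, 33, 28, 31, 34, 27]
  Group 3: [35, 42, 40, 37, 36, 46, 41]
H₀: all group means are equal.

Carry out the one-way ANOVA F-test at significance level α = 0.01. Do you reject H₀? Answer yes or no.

Group means [36.64, 29.44, 39.57], grand mean 35.000
SSB = Σnᵢ(x̄ᵢ−x̄)² = 453.518; SSW = ΣΣ(x−x̄ᵢ)² = 498.482
MSB = 453.518/2 = 226.7590; MSW = 498.482/24 = 20.7701
F = MSB/MSW = 10.9176
df = (2, 24)
p-value (upper-tail) = 0.00042
At α=0.01: p < α → reject H₀

reject H₀: yes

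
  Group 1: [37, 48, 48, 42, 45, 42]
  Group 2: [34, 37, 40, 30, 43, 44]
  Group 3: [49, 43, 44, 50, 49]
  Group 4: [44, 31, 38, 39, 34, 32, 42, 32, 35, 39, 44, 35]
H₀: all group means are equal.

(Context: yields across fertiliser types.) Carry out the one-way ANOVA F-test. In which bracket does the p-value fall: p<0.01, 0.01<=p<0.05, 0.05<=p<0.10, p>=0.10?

p-value bracket: p<0.01

Group means [43.67, 38.00, 47.00, 37.08], grand mean 40.345
SSB = Σnᵢ(x̄ᵢ−x̄)² = 448.302; SSW = ΣΣ(x−x̄ᵢ)² = 512.250
MSB = 448.302/3 = 149.4339; MSW = 512.250/25 = 20.4900
F = MSB/MSW = 7.2930
df = (3, 25)
p-value (upper-tail) = 0.00113
→ bracket: p<0.01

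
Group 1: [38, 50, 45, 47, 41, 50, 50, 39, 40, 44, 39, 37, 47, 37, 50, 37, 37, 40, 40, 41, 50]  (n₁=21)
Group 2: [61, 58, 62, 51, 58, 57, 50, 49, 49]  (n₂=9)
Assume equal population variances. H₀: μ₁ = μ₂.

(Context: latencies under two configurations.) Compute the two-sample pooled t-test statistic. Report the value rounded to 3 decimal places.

test statistic = -5.963

x̄₁=42.810, s₁=5.085, n₁=21
x̄₂=55.000, s₂=5.244, n₂=9
s_p² = [20·5.085² + 8·5.244²]/28 = 26.3299
SE = √(s_p²·(1/21+1/9)) = 2.0443
t = (42.810−55.000)/2.0443 = -5.9630
df = 28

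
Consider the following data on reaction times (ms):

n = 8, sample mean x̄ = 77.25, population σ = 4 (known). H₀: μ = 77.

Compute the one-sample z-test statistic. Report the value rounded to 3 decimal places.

SE = σ/√n = 4/√8 = 1.4142
z = (x̄−μ₀)/SE = (77.25−77)/1.4142 = 0.1768

test statistic = 0.177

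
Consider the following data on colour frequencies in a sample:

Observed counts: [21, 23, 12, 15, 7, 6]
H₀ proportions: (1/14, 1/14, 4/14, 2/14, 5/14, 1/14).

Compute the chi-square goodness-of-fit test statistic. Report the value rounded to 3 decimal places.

test statistic = 110.050

n = 84; E_i = n·p_i = [6.00, 6.00, 24.00, 12.00, 30.00, 6.00]
χ² = (21−6.00)²/6.00 + (23−6.00)²/6.00 + (12−24.00)²/24.00 + (15−12.00)²/12.00 + (7−30.00)²/30.00 + (6−6.00)²/6.00 = 110.0500
df = 5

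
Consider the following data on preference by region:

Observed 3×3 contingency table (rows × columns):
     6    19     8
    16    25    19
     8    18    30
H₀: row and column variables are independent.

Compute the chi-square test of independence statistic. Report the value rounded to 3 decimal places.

Row totals [33, 60, 56], col totals [30, 62, 57], n=149
χ² = (6−6.64)²/6.64 + (19−13.73)²/13.73 + (8−12.62)²/12.62 + (16−12.08)²/12.08 + (25−24.97)²/24.97 + (19−22.95)²/22.95 + (8−11.28)²/11.28 + (18−23.30)²/23.30 + (30−21.42)²/21.42 = 11.3220
df = 4

test statistic = 11.322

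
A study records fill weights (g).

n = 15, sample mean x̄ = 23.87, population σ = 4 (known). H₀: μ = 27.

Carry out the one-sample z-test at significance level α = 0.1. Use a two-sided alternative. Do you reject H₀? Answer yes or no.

reject H₀: yes

SE = σ/√n = 4/√15 = 1.0328
z = (x̄−μ₀)/SE = (23.87−27)/1.0328 = -3.0306
p-value (two-sided) = 0.00244
At α=0.1: p < α → reject H₀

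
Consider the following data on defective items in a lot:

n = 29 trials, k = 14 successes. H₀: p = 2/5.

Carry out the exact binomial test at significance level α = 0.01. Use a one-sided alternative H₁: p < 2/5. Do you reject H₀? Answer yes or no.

reject H₀: no

Exact binomial: n=29, k=14, p₀=2/5=0.4000
P(X≤14) from Σ C(n,i)·p₀^i·(1−p₀)^(n−i)
p-value (one-sided, H₁ less) = 0.86379
At α=0.01: p ≥ α → fail to reject H₀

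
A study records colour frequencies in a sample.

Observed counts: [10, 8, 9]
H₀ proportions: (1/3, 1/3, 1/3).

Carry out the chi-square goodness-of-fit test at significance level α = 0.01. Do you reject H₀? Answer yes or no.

n = 27; E_i = n·p_i = [9.00, 9.00, 9.00]
χ² = (10−9.00)²/9.00 + (8−9.00)²/9.00 + (9−9.00)²/9.00 = 0.2222
df = 2
p-value (upper-tail) = 0.89484
At α=0.01: p ≥ α → fail to reject H₀

reject H₀: no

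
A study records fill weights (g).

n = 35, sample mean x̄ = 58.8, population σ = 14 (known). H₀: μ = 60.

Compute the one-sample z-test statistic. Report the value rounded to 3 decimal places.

test statistic = -0.507

SE = σ/√n = 14/√35 = 2.3664
z = (x̄−μ₀)/SE = (58.8−60)/2.3664 = -0.5071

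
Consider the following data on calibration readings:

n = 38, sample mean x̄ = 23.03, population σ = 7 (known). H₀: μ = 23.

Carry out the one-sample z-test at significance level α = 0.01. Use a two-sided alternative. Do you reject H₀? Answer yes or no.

SE = σ/√n = 7/√38 = 1.1355
z = (x̄−μ₀)/SE = (23.03−23)/1.1355 = 0.0264
p-value (two-sided) = 0.97892
At α=0.01: p ≥ α → fail to reject H₀

reject H₀: no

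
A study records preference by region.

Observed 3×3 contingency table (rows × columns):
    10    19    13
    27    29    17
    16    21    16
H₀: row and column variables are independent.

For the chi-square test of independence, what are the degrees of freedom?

degrees of freedom = 4

df = (r−1)(c−1) = (3−1)·(3−1) = 4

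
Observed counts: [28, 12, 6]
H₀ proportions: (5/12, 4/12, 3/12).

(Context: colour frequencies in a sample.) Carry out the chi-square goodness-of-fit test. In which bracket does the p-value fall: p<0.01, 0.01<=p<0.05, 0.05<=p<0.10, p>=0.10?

p-value bracket: 0.01<=p<0.05

n = 46; E_i = n·p_i = [19.17, 15.33, 11.50]
χ² = (28−19.17)²/19.17 + (12−15.33)²/15.33 + (6−11.50)²/11.50 = 7.4261
df = 2
p-value (upper-tail) = 0.02440
→ bracket: 0.01<=p<0.05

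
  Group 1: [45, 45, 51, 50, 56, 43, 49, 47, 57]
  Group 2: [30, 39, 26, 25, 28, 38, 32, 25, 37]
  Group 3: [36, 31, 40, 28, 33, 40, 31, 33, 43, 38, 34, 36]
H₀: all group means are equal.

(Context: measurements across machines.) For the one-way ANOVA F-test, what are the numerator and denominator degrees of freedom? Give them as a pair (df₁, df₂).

k = 3 groups, N = 30 total
df = (k−1, N−k) = (3−1, 30−3) = (2, 27)

degrees of freedom = [2, 27]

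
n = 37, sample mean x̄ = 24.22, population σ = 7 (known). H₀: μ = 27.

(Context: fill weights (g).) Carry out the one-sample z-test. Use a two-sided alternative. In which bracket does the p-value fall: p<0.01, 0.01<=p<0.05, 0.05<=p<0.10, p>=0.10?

p-value bracket: 0.01<=p<0.05

SE = σ/√n = 7/√37 = 1.1508
z = (x̄−μ₀)/SE = (24.22−27)/1.1508 = -2.4157
p-value (two-sided) = 0.01570
→ bracket: 0.01<=p<0.05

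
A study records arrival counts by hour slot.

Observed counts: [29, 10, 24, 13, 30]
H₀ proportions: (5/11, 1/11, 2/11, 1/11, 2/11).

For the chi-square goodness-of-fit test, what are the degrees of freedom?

degrees of freedom = 4

df = k − 1 = 5 − 1 = 4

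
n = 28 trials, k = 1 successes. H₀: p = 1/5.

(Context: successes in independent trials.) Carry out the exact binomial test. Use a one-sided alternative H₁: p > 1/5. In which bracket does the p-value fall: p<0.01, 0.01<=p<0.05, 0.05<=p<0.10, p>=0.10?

Exact binomial: n=28, k=1, p₀=1/5=0.2000
P(X≥1) from Σ C(n,i)·p₀^i·(1−p₀)^(n−i)
p-value (one-sided, H₁ greater) = 0.99807
→ bracket: p>=0.10

p-value bracket: p>=0.10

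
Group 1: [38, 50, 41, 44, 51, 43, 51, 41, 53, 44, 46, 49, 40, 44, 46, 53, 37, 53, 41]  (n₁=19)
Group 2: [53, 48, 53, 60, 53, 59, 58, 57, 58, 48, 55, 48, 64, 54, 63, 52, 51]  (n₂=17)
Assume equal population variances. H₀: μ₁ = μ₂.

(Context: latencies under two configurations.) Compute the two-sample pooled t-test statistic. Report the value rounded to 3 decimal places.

x̄₁=45.526, s₁=5.243, n₁=19
x̄₂=54.941, s₂=4.956, n₂=17
s_p² = [18·5.243² + 16·4.956²]/34 = 26.1082
SE = √(s_p²·(1/19+1/17)) = 1.7058
t = (45.526−54.941)/1.7058 = -5.5192
df = 34

test statistic = -5.519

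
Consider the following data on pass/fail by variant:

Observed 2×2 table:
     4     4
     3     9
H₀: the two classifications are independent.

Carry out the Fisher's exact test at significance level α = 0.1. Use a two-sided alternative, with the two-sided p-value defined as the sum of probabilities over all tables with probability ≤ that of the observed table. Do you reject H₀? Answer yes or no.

Margins: r₁=8, r₂=12, c₁=7, c₂=13, n=20
p_obs = C(8,4)·C(12,3)/C(20,7); sum pmf over tables with pmf ≤ p_obs
p-value (two-sided) = 0.35635
At α=0.1: p ≥ α → fail to reject H₀

reject H₀: no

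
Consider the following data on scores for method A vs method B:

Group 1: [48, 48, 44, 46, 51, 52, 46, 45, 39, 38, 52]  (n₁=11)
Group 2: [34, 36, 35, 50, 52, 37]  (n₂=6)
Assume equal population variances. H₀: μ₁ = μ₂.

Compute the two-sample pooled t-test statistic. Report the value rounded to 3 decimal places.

test statistic = 1.825

x̄₁=46.273, s₁=4.714, n₁=11
x̄₂=40.667, s₂=8.091, n₂=6
s_p² = [10·4.714² + 5·8.091²]/15 = 36.6343
SE = √(s_p²·(1/11+1/6)) = 3.0718
t = (46.273−40.667)/3.0718 = 1.8250
df = 15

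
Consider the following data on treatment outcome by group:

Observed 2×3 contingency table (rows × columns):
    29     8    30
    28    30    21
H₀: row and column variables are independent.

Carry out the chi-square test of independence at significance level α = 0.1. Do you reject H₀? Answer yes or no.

Row totals [67, 79], col totals [57, 38, 51], n=146
χ² = (29−26.16)²/26.16 + (8−17.44)²/17.44 + (30−23.40)²/23.40 + (28−30.84)²/30.84 + (30−20.56)²/20.56 + (21−27.60)²/27.60 = 13.4472
df = 2
p-value (upper-tail) = 0.00120
At α=0.1: p < α → reject H₀

reject H₀: yes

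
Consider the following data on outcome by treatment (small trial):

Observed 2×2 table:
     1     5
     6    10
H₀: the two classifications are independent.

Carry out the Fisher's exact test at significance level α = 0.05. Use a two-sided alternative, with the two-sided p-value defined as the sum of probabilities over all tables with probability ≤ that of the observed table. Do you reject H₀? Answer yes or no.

reject H₀: no

Margins: r₁=6, r₂=16, c₁=7, c₂=15, n=22
p_obs = C(6,1)·C(16,6)/C(22,7); sum pmf over tables with pmf ≤ p_obs
p-value (two-sided) = 0.61582
At α=0.05: p ≥ α → fail to reject H₀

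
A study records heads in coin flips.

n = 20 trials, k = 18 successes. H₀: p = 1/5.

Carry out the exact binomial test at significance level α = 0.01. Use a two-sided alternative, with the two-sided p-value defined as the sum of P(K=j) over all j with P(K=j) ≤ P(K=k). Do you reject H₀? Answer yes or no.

Exact binomial: n=20, k=18, p₀=1/5=0.2000
P(X=j) = C(n,j)·p₀^j·(1−p₀)^(n−j); p = Σ P(X=j) over j with P(X=j) ≤ P(X=18)
p-value (two-sided) = 0.00000
At α=0.01: p < α → reject H₀

reject H₀: yes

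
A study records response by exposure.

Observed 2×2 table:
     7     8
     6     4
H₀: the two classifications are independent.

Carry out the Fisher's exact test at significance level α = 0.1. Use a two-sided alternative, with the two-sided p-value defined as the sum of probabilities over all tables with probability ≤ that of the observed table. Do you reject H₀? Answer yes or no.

Margins: r₁=15, r₂=10, c₁=13, c₂=12, n=25
p_obs = C(15,7)·C(10,6)/C(25,13); sum pmf over tables with pmf ≤ p_obs
p-value (two-sided) = 0.68817
At α=0.1: p ≥ α → fail to reject H₀

reject H₀: no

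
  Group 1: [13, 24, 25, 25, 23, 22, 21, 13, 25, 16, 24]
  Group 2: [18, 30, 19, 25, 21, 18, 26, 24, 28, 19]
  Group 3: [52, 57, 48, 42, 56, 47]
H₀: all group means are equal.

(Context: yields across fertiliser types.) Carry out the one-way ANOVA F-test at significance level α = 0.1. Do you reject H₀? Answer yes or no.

reject H₀: yes

Group means [21.00, 22.80, 50.33], grand mean 28.185
SSB = Σnᵢ(x̄ᵢ−x̄)² = 3801.141; SSW = ΣΣ(x−x̄ᵢ)² = 562.933
MSB = 3801.141/2 = 1900.5704; MSW = 562.933/24 = 23.4556
F = MSB/MSW = 81.0286
df = (2, 24)
p-value (upper-tail) = 0.00000
At α=0.1: p < α → reject H₀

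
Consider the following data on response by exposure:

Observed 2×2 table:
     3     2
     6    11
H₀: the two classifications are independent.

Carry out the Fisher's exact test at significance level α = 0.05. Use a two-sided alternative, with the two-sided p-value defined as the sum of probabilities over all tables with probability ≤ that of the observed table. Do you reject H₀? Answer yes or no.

reject H₀: no

Margins: r₁=5, r₂=17, c₁=9, c₂=13, n=22
p_obs = C(5,3)·C(17,6)/C(22,9); sum pmf over tables with pmf ≤ p_obs
p-value (two-sided) = 0.60902
At α=0.05: p ≥ α → fail to reject H₀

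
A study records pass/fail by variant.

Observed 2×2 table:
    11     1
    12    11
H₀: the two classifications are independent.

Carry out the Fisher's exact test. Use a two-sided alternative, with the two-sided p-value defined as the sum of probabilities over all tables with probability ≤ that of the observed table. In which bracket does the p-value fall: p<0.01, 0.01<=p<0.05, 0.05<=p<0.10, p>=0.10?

Margins: r₁=12, r₂=23, c₁=23, c₂=12, n=35
p_obs = C(12,11)·C(23,12)/C(35,23); sum pmf over tables with pmf ≤ p_obs
p-value (two-sided) = 0.02680
→ bracket: 0.01<=p<0.05

p-value bracket: 0.01<=p<0.05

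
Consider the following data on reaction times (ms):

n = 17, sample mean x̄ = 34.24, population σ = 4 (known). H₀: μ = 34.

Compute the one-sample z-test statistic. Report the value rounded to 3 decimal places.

test statistic = 0.247

SE = σ/√n = 4/√17 = 0.9701
z = (x̄−μ₀)/SE = (34.24−34)/0.9701 = 0.2474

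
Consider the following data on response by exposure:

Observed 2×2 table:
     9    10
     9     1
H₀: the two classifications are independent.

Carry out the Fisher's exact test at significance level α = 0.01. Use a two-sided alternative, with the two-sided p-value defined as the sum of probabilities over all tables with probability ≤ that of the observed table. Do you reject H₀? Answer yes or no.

Margins: r₁=19, r₂=10, c₁=18, c₂=11, n=29
p_obs = C(19,9)·C(10,9)/C(29,18); sum pmf over tables with pmf ≤ p_obs
p-value (two-sided) = 0.04364
At α=0.01: p ≥ α → fail to reject H₀

reject H₀: no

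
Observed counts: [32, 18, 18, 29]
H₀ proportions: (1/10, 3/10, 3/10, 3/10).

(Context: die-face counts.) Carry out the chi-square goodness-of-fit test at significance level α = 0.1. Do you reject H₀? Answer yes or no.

n = 97; E_i = n·p_i = [9.70, 29.10, 29.10, 29.10]
χ² = (32−9.70)²/9.70 + (18−29.10)²/29.10 + (18−29.10)²/29.10 + (29−29.10)²/29.10 = 59.7354
df = 3
p-value (upper-tail) = 0.00000
At α=0.1: p < α → reject H₀

reject H₀: yes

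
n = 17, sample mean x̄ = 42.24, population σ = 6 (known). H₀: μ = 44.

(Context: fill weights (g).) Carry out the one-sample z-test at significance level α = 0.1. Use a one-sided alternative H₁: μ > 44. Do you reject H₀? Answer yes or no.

SE = σ/√n = 6/√17 = 1.4552
z = (x̄−μ₀)/SE = (42.24−44)/1.4552 = -1.2094
p-value (one-sided, H₁ greater) = 0.88675
At α=0.1: p ≥ α → fail to reject H₀

reject H₀: no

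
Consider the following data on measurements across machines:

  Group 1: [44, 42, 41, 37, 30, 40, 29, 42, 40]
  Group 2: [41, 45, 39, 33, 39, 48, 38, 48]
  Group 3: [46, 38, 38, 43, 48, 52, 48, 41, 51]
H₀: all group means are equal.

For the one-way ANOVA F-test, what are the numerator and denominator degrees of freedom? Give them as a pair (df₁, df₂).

k = 3 groups, N = 26 total
df = (k−1, N−k) = (3−1, 26−3) = (2, 23)

degrees of freedom = [2, 23]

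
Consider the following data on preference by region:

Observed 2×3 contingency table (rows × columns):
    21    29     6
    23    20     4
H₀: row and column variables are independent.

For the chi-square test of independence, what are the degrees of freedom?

df = (r−1)(c−1) = (2−1)·(3−1) = 2

degrees of freedom = 2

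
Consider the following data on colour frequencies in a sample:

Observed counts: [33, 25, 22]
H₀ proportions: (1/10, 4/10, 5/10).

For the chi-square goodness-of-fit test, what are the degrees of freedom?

df = k − 1 = 3 − 1 = 2

degrees of freedom = 2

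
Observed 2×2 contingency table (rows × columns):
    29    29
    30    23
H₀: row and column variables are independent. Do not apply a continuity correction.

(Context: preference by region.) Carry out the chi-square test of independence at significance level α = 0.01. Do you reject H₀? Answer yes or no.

Row totals [58, 53], col totals [59, 52], n=111
χ² = (29−30.83)²/30.83 + (29−27.17)²/27.17 + (30−28.17)²/28.17 + (23−24.83)²/24.83 = 0.4850
df = 1
p-value (upper-tail) = 0.48616
At α=0.01: p ≥ α → fail to reject H₀

reject H₀: no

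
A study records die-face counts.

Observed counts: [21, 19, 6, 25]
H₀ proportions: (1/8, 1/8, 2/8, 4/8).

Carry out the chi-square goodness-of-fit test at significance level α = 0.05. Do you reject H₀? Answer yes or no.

reject H₀: yes

n = 71; E_i = n·p_i = [8.88, 8.88, 17.75, 35.50]
χ² = (21−8.88)²/8.88 + (19−8.88)²/8.88 + (6−17.75)²/17.75 + (25−35.50)²/35.50 = 39.0000
df = 3
p-value (upper-tail) = 0.00000
At α=0.05: p < α → reject H₀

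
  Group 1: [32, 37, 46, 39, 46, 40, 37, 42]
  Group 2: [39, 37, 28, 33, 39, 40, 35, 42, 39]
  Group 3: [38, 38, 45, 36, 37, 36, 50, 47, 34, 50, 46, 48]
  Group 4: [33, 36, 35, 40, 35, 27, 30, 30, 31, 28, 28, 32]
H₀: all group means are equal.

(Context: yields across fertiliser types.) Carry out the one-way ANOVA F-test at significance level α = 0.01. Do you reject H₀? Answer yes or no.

Group means [39.88, 36.89, 42.08, 32.08], grand mean 37.585
SSB = Σnᵢ(x̄ᵢ−x̄)² = 652.354; SSW = ΣΣ(x−x̄ᵢ)² = 877.597
MSB = 652.354/3 = 217.4513; MSW = 877.597/37 = 23.7188
F = MSB/MSW = 9.1679
df = (3, 37)
p-value (upper-tail) = 0.00011
At α=0.01: p < α → reject H₀

reject H₀: yes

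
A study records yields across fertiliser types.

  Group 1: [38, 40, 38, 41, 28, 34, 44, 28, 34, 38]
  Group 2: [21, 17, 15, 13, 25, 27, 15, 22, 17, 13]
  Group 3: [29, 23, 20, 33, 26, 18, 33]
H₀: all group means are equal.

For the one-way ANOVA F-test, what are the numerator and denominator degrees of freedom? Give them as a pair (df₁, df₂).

degrees of freedom = [2, 24]

k = 3 groups, N = 27 total
df = (k−1, N−k) = (3−1, 27−3) = (2, 24)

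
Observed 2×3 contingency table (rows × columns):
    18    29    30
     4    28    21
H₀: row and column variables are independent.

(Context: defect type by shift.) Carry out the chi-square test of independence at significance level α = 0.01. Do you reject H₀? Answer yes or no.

Row totals [77, 53], col totals [22, 57, 51], n=130
χ² = (18−13.03)²/13.03 + (29−33.76)²/33.76 + (30−30.21)²/30.21 + (4−8.97)²/8.97 + (28−23.24)²/23.24 + (21−20.79)²/20.79 = 6.2988
df = 2
p-value (upper-tail) = 0.04288
At α=0.01: p ≥ α → fail to reject H₀

reject H₀: no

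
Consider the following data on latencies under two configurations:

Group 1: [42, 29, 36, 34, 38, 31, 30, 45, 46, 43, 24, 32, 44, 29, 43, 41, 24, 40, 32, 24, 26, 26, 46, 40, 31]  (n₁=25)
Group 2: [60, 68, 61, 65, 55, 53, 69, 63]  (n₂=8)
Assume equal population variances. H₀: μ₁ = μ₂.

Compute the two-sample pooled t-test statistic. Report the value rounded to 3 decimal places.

test statistic = -9.157

x̄₁=35.040, s₁=7.552, n₁=25
x̄₂=61.750, s₂=5.726, n₂=8
s_p² = [24·7.552² + 7·5.726²]/31 = 51.5632
SE = √(s_p²·(1/25+1/8)) = 2.9168
t = (35.040−61.750)/2.9168 = -9.1572
df = 31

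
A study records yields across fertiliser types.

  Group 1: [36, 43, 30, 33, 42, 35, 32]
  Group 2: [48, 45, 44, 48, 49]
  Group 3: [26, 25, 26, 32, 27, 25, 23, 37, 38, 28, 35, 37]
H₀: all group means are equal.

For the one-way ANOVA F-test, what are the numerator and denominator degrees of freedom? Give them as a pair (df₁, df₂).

degrees of freedom = [2, 21]

k = 3 groups, N = 24 total
df = (k−1, N−k) = (3−1, 24−3) = (2, 21)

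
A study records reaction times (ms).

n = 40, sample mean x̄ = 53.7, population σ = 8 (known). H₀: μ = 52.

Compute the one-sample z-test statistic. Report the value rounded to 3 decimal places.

test statistic = 1.344

SE = σ/√n = 8/√40 = 1.2649
z = (x̄−μ₀)/SE = (53.7−52)/1.2649 = 1.3440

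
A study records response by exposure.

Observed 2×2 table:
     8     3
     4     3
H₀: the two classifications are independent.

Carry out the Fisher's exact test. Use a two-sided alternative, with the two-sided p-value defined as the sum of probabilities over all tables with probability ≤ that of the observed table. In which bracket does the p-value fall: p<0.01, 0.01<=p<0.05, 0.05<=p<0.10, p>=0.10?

p-value bracket: p>=0.10

Margins: r₁=11, r₂=7, c₁=12, c₂=6, n=18
p_obs = C(11,8)·C(7,4)/C(18,12); sum pmf over tables with pmf ≤ p_obs
p-value (two-sided) = 0.62670
→ bracket: p>=0.10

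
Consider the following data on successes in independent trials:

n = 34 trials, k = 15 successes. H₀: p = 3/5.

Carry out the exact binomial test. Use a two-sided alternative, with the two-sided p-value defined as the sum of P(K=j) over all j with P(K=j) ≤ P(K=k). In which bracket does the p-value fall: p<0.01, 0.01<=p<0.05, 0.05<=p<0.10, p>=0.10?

Exact binomial: n=34, k=15, p₀=3/5=0.6000
P(X=j) = C(n,j)·p₀^j·(1−p₀)^(n−j); p = Σ P(X=j) over j with P(X=j) ≤ P(X=15)
p-value (two-sided) = 0.07851
→ bracket: 0.05<=p<0.10

p-value bracket: 0.05<=p<0.10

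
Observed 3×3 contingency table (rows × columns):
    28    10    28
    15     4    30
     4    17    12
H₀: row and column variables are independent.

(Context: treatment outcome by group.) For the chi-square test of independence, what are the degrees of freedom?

degrees of freedom = 4

df = (r−1)(c−1) = (3−1)·(3−1) = 4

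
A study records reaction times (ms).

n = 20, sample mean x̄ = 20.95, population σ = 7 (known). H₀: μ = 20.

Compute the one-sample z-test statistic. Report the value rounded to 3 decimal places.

SE = σ/√n = 7/√20 = 1.5652
z = (x̄−μ₀)/SE = (20.95−20)/1.5652 = 0.6069

test statistic = 0.607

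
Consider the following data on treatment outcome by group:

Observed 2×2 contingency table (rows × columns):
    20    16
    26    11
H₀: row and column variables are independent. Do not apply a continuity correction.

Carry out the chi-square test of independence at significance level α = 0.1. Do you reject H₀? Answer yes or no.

reject H₀: no

Row totals [36, 37], col totals [46, 27], n=73
χ² = (20−22.68)²/22.68 + (16−13.32)²/13.32 + (26−23.32)²/23.32 + (11−13.68)²/13.68 = 1.6952
df = 1
p-value (upper-tail) = 0.19292
At α=0.1: p ≥ α → fail to reject H₀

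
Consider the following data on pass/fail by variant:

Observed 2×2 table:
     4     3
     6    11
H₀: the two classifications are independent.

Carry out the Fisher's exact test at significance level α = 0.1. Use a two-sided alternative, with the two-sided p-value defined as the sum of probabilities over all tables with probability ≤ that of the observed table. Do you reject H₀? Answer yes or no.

reject H₀: no

Margins: r₁=7, r₂=17, c₁=10, c₂=14, n=24
p_obs = C(7,4)·C(17,6)/C(24,10); sum pmf over tables with pmf ≤ p_obs
p-value (two-sided) = 0.39264
At α=0.1: p ≥ α → fail to reject H₀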